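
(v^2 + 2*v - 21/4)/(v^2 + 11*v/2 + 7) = (v - 3/2)/(v + 2)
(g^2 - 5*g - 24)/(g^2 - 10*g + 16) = (g + 3)/(g - 2)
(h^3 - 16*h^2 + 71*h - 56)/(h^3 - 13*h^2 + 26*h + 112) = (h - 1)/(h + 2)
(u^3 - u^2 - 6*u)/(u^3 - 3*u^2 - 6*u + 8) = u*(u - 3)/(u^2 - 5*u + 4)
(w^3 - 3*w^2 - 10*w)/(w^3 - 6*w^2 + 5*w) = (w + 2)/(w - 1)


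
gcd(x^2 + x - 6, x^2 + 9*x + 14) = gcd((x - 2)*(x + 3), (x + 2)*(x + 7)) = 1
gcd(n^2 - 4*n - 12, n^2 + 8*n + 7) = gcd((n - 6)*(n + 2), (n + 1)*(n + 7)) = 1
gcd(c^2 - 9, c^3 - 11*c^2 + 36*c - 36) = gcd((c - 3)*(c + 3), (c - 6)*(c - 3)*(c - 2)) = c - 3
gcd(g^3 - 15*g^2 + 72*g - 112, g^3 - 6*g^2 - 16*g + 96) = g - 4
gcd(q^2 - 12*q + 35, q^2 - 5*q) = q - 5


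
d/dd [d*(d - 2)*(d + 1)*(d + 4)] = 4*d^3 + 9*d^2 - 12*d - 8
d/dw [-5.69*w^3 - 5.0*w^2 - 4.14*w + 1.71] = -17.07*w^2 - 10.0*w - 4.14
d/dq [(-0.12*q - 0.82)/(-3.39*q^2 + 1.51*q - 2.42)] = (-0.4068*q^2 - 5.5596*q + 1.5286)/(11.4921*q^4 - 10.2378*q^3 + 18.6877*q^2 - 7.3084*q + 5.8564)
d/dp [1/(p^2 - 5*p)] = (5 - 2*p)/(p^2*(p - 5)^2)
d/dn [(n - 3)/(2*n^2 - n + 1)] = (2*n^2 - n - (n - 3)*(4*n - 1) + 1)/(2*n^2 - n + 1)^2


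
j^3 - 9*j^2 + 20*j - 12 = (j - 6)*(j - 2)*(j - 1)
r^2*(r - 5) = r^3 - 5*r^2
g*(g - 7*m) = g^2 - 7*g*m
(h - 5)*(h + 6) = h^2 + h - 30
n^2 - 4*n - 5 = (n - 5)*(n + 1)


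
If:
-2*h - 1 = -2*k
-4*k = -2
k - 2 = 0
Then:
No Solution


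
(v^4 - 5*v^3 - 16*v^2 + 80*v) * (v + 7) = v^5 + 2*v^4 - 51*v^3 - 32*v^2 + 560*v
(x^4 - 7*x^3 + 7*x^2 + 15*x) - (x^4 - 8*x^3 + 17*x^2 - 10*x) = x^3 - 10*x^2 + 25*x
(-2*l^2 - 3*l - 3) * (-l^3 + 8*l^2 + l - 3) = 2*l^5 - 13*l^4 - 23*l^3 - 21*l^2 + 6*l + 9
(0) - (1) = -1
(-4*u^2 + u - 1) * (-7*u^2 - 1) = 28*u^4 - 7*u^3 + 11*u^2 - u + 1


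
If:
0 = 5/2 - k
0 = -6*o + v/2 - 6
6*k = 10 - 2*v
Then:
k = 5/2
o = -29/24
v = -5/2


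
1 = 1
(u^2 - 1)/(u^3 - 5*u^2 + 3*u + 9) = (u - 1)/(u^2 - 6*u + 9)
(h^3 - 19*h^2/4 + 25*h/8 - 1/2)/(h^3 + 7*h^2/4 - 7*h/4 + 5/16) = 2*(h - 4)/(2*h + 5)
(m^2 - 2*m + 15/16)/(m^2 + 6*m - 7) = (m^2 - 2*m + 15/16)/(m^2 + 6*m - 7)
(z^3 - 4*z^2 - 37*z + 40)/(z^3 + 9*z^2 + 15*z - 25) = (z - 8)/(z + 5)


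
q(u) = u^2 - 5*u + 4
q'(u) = 2*u - 5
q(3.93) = -0.21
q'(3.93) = 2.86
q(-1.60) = 14.56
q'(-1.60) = -8.20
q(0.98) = 0.06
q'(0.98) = -3.04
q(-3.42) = 32.80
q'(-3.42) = -11.84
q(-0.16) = 4.83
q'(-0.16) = -5.32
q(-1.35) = 12.57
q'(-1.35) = -7.70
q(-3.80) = 37.44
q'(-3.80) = -12.60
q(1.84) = -1.81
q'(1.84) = -1.32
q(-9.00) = 130.00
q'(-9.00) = -23.00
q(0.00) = 4.00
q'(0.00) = -5.00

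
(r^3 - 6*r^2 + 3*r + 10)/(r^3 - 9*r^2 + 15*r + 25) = (r - 2)/(r - 5)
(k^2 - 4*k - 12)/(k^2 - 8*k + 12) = (k + 2)/(k - 2)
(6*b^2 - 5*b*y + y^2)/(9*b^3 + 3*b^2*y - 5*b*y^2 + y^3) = (-2*b + y)/(-3*b^2 - 2*b*y + y^2)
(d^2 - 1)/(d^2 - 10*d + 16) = (d^2 - 1)/(d^2 - 10*d + 16)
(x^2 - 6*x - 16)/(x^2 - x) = (x^2 - 6*x - 16)/(x*(x - 1))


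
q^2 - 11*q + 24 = (q - 8)*(q - 3)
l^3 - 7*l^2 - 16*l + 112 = (l - 7)*(l - 4)*(l + 4)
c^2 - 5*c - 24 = (c - 8)*(c + 3)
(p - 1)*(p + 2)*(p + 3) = p^3 + 4*p^2 + p - 6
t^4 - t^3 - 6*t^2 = t^2*(t - 3)*(t + 2)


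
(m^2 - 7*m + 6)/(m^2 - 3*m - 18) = (m - 1)/(m + 3)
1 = 1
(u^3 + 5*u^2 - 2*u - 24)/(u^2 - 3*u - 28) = (u^2 + u - 6)/(u - 7)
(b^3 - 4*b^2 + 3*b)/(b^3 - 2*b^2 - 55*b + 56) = b*(b - 3)/(b^2 - b - 56)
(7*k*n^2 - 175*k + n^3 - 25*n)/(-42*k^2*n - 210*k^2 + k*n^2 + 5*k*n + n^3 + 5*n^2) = (5 - n)/(6*k - n)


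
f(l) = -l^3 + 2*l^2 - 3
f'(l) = -3*l^2 + 4*l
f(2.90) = -10.57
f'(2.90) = -13.63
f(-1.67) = 7.24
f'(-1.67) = -15.05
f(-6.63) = 376.35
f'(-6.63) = -158.39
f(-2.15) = 16.18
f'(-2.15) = -22.47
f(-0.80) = -1.21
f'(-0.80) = -5.12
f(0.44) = -2.70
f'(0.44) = 1.18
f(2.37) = -5.08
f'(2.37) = -7.37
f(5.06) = -81.35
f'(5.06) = -56.57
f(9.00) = -570.00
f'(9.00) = -207.00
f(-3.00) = 42.00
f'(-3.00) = -39.00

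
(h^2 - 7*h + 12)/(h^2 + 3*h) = (h^2 - 7*h + 12)/(h*(h + 3))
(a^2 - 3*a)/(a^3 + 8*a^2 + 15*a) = (a - 3)/(a^2 + 8*a + 15)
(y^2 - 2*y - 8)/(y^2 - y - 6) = (y - 4)/(y - 3)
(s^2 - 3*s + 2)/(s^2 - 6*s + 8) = (s - 1)/(s - 4)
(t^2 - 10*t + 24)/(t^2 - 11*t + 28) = (t - 6)/(t - 7)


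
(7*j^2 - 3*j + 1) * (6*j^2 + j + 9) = 42*j^4 - 11*j^3 + 66*j^2 - 26*j + 9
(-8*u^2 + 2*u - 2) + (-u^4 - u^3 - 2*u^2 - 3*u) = -u^4 - u^3 - 10*u^2 - u - 2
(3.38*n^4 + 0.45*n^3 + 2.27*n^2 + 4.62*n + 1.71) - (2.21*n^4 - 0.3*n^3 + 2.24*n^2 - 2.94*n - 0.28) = 1.17*n^4 + 0.75*n^3 + 0.0299999999999998*n^2 + 7.56*n + 1.99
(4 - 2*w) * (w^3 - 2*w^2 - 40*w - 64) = -2*w^4 + 8*w^3 + 72*w^2 - 32*w - 256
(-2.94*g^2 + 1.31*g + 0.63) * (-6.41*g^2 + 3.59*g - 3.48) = 18.8454*g^4 - 18.9517*g^3 + 10.8958*g^2 - 2.2971*g - 2.1924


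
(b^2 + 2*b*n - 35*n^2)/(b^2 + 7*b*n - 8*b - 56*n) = (b - 5*n)/(b - 8)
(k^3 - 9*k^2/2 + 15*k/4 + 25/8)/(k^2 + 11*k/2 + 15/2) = (8*k^3 - 36*k^2 + 30*k + 25)/(4*(2*k^2 + 11*k + 15))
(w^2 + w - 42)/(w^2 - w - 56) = (w - 6)/(w - 8)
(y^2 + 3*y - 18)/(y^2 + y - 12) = (y + 6)/(y + 4)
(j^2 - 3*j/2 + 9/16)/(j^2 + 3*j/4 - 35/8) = (16*j^2 - 24*j + 9)/(2*(8*j^2 + 6*j - 35))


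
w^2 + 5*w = w*(w + 5)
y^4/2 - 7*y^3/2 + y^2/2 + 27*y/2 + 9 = (y/2 + 1/2)*(y - 6)*(y - 3)*(y + 1)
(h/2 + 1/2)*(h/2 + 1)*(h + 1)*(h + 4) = h^4/4 + 2*h^3 + 21*h^2/4 + 11*h/2 + 2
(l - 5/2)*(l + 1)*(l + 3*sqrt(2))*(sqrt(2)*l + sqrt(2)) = sqrt(2)*l^4 - sqrt(2)*l^3/2 + 6*l^3 - 4*sqrt(2)*l^2 - 3*l^2 - 24*l - 5*sqrt(2)*l/2 - 15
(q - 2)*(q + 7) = q^2 + 5*q - 14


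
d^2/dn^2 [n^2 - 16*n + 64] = 2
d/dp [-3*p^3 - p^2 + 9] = p*(-9*p - 2)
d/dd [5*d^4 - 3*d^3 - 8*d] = 20*d^3 - 9*d^2 - 8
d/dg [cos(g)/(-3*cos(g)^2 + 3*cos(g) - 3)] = sin(g)^3/(3*(sin(g)^2 + cos(g) - 2)^2)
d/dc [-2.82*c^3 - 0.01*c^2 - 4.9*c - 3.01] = -8.46*c^2 - 0.02*c - 4.9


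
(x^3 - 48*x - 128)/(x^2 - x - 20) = (x^2 - 4*x - 32)/(x - 5)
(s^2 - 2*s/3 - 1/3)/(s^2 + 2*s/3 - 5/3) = (3*s + 1)/(3*s + 5)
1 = 1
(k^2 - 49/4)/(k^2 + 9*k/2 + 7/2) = (k - 7/2)/(k + 1)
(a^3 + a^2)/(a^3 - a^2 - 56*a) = a*(a + 1)/(a^2 - a - 56)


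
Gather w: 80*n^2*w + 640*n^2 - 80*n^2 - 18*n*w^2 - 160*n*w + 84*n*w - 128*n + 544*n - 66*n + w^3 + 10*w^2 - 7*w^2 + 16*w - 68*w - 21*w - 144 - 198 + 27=560*n^2 + 350*n + w^3 + w^2*(3 - 18*n) + w*(80*n^2 - 76*n - 73) - 315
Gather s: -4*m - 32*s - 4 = -4*m - 32*s - 4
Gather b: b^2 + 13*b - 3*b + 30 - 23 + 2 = b^2 + 10*b + 9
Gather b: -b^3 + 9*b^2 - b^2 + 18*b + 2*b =-b^3 + 8*b^2 + 20*b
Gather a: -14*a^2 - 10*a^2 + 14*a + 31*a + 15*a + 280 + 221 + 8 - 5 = -24*a^2 + 60*a + 504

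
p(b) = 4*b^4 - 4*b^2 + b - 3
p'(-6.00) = -3407.00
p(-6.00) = 5031.00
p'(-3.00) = -407.00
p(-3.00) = 282.00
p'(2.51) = 233.93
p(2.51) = 133.07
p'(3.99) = 985.42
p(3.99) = 951.11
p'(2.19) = 151.54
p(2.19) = 72.02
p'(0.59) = -0.43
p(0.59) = -3.32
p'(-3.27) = -532.29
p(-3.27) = 408.31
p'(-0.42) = 3.17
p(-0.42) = -4.00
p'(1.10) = 13.50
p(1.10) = -0.88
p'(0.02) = 0.84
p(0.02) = -2.98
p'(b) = 16*b^3 - 8*b + 1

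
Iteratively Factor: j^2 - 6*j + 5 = (j - 1)*(j - 5)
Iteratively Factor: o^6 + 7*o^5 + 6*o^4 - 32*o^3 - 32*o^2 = (o + 4)*(o^5 + 3*o^4 - 6*o^3 - 8*o^2) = (o + 1)*(o + 4)*(o^4 + 2*o^3 - 8*o^2) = (o + 1)*(o + 4)^2*(o^3 - 2*o^2) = o*(o + 1)*(o + 4)^2*(o^2 - 2*o) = o^2*(o + 1)*(o + 4)^2*(o - 2)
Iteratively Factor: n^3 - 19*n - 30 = (n + 2)*(n^2 - 2*n - 15) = (n - 5)*(n + 2)*(n + 3)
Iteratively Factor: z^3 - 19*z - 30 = (z + 2)*(z^2 - 2*z - 15) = (z - 5)*(z + 2)*(z + 3)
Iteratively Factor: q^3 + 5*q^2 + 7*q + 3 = (q + 3)*(q^2 + 2*q + 1) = (q + 1)*(q + 3)*(q + 1)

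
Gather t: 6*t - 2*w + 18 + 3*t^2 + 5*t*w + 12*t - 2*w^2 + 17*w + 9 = 3*t^2 + t*(5*w + 18) - 2*w^2 + 15*w + 27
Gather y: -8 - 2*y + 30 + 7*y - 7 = 5*y + 15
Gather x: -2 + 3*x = 3*x - 2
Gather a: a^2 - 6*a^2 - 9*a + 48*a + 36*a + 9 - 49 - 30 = -5*a^2 + 75*a - 70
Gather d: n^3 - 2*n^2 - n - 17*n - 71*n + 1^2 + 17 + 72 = n^3 - 2*n^2 - 89*n + 90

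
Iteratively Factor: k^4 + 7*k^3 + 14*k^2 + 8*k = (k + 2)*(k^3 + 5*k^2 + 4*k) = k*(k + 2)*(k^2 + 5*k + 4) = k*(k + 1)*(k + 2)*(k + 4)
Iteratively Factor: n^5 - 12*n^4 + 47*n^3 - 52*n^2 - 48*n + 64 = (n - 4)*(n^4 - 8*n^3 + 15*n^2 + 8*n - 16) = (n - 4)^2*(n^3 - 4*n^2 - n + 4) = (n - 4)^2*(n + 1)*(n^2 - 5*n + 4) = (n - 4)^2*(n - 1)*(n + 1)*(n - 4)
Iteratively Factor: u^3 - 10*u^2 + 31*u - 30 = (u - 2)*(u^2 - 8*u + 15) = (u - 5)*(u - 2)*(u - 3)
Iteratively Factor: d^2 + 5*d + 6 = (d + 3)*(d + 2)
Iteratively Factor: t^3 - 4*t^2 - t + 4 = (t + 1)*(t^2 - 5*t + 4) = (t - 1)*(t + 1)*(t - 4)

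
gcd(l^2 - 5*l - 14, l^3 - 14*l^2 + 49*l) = l - 7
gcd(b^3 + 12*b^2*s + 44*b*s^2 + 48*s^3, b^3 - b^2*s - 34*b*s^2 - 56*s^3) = b^2 + 6*b*s + 8*s^2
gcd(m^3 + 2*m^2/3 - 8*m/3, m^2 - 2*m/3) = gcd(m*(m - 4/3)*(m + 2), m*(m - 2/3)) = m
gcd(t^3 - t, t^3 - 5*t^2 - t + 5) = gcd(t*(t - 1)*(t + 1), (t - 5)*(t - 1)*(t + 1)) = t^2 - 1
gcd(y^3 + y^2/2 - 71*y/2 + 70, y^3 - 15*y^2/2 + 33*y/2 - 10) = y^2 - 13*y/2 + 10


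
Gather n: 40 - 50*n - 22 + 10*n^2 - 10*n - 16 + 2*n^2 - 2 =12*n^2 - 60*n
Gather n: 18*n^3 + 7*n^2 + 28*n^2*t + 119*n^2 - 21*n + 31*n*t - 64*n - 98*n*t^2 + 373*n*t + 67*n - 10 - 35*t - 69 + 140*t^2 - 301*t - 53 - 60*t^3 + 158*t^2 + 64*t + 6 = 18*n^3 + n^2*(28*t + 126) + n*(-98*t^2 + 404*t - 18) - 60*t^3 + 298*t^2 - 272*t - 126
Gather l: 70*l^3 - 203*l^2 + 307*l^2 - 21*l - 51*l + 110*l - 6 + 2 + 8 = 70*l^3 + 104*l^2 + 38*l + 4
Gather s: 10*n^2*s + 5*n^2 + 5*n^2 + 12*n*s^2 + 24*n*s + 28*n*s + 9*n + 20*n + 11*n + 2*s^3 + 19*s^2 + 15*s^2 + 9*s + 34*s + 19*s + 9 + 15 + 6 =10*n^2 + 40*n + 2*s^3 + s^2*(12*n + 34) + s*(10*n^2 + 52*n + 62) + 30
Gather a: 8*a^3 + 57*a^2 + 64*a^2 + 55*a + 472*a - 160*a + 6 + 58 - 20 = 8*a^3 + 121*a^2 + 367*a + 44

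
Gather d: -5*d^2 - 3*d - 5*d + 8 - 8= -5*d^2 - 8*d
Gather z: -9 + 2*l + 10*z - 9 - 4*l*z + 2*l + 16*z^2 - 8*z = 4*l + 16*z^2 + z*(2 - 4*l) - 18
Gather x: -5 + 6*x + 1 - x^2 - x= -x^2 + 5*x - 4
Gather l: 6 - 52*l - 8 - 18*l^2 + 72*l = -18*l^2 + 20*l - 2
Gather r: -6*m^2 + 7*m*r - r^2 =-6*m^2 + 7*m*r - r^2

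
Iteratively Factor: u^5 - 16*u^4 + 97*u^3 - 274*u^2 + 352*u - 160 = (u - 5)*(u^4 - 11*u^3 + 42*u^2 - 64*u + 32) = (u - 5)*(u - 4)*(u^3 - 7*u^2 + 14*u - 8) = (u - 5)*(u - 4)*(u - 2)*(u^2 - 5*u + 4) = (u - 5)*(u - 4)*(u - 2)*(u - 1)*(u - 4)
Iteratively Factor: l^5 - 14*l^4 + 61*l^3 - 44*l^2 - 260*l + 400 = (l - 2)*(l^4 - 12*l^3 + 37*l^2 + 30*l - 200) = (l - 4)*(l - 2)*(l^3 - 8*l^2 + 5*l + 50) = (l - 5)*(l - 4)*(l - 2)*(l^2 - 3*l - 10) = (l - 5)^2*(l - 4)*(l - 2)*(l + 2)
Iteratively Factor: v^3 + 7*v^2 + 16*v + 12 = (v + 3)*(v^2 + 4*v + 4) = (v + 2)*(v + 3)*(v + 2)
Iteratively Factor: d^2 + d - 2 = (d + 2)*(d - 1)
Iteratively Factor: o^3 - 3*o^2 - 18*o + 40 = (o - 2)*(o^2 - o - 20) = (o - 5)*(o - 2)*(o + 4)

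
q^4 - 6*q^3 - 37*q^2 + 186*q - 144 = (q - 8)*(q - 3)*(q - 1)*(q + 6)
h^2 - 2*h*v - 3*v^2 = (h - 3*v)*(h + v)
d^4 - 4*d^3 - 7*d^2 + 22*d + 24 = (d - 4)*(d - 3)*(d + 1)*(d + 2)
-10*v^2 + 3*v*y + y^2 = (-2*v + y)*(5*v + y)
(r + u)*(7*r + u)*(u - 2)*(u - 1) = 7*r^2*u^2 - 21*r^2*u + 14*r^2 + 8*r*u^3 - 24*r*u^2 + 16*r*u + u^4 - 3*u^3 + 2*u^2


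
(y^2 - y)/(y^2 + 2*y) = (y - 1)/(y + 2)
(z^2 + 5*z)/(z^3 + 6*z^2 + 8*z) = (z + 5)/(z^2 + 6*z + 8)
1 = 1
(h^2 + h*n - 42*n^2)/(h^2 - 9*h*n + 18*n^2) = (h + 7*n)/(h - 3*n)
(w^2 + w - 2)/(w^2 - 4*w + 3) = (w + 2)/(w - 3)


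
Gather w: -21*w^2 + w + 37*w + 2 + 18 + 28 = -21*w^2 + 38*w + 48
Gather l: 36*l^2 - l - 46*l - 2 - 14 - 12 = 36*l^2 - 47*l - 28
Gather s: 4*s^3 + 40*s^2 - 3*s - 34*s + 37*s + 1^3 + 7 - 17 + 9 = 4*s^3 + 40*s^2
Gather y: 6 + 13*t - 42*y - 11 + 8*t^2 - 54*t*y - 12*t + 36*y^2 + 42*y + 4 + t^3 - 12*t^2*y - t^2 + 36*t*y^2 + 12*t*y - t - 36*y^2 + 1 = t^3 + 7*t^2 + 36*t*y^2 + y*(-12*t^2 - 42*t)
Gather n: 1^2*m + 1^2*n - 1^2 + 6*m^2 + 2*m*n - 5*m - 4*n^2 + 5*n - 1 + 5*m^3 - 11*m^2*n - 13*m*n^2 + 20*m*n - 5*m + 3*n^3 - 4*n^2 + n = 5*m^3 + 6*m^2 - 9*m + 3*n^3 + n^2*(-13*m - 8) + n*(-11*m^2 + 22*m + 7) - 2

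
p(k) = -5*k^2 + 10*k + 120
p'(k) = 10 - 10*k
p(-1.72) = 88.01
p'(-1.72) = 27.20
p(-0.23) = 117.44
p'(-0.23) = 12.30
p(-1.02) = 104.60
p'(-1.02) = 20.20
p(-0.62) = 111.88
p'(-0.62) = 16.20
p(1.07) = 124.98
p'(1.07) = -0.70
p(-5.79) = -105.52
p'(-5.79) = 67.90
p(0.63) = 124.32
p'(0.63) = 3.70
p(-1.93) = 82.08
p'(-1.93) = 29.30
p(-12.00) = -720.00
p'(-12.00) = 130.00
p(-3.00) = 45.00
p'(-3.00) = 40.00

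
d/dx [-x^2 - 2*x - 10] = -2*x - 2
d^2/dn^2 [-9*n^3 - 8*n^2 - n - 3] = -54*n - 16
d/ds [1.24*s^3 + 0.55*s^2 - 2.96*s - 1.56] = 3.72*s^2 + 1.1*s - 2.96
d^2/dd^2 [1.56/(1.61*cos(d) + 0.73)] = (4.043676*sin(d)^2 + 1.833468*cos(d) + 4.043676)/(1.61*cos(d) + 0.73)^3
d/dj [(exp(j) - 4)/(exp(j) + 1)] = 5/(4*cosh(j/2)^2)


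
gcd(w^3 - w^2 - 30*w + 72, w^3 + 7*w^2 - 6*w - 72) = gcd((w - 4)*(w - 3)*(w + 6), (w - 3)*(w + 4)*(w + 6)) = w^2 + 3*w - 18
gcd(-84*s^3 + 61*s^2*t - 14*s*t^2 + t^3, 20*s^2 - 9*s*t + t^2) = 4*s - t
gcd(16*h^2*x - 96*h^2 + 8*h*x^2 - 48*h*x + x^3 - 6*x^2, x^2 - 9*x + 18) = x - 6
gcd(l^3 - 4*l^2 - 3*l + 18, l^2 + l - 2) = l + 2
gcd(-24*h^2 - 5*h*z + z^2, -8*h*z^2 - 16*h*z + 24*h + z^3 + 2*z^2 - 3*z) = -8*h + z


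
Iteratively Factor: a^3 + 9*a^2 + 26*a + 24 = (a + 3)*(a^2 + 6*a + 8) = (a + 2)*(a + 3)*(a + 4)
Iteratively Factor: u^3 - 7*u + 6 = (u - 2)*(u^2 + 2*u - 3) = (u - 2)*(u - 1)*(u + 3)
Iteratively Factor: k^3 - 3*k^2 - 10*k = (k)*(k^2 - 3*k - 10) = k*(k + 2)*(k - 5)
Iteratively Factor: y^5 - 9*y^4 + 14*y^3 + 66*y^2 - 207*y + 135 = (y - 5)*(y^4 - 4*y^3 - 6*y^2 + 36*y - 27) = (y - 5)*(y + 3)*(y^3 - 7*y^2 + 15*y - 9) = (y - 5)*(y - 3)*(y + 3)*(y^2 - 4*y + 3) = (y - 5)*(y - 3)*(y - 1)*(y + 3)*(y - 3)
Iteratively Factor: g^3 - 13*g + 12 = (g + 4)*(g^2 - 4*g + 3) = (g - 3)*(g + 4)*(g - 1)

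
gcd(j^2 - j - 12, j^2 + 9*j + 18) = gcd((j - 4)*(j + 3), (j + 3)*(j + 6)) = j + 3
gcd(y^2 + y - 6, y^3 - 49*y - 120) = y + 3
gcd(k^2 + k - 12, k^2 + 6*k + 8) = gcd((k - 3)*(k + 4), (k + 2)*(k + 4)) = k + 4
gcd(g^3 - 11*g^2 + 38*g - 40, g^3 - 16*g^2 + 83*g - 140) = g^2 - 9*g + 20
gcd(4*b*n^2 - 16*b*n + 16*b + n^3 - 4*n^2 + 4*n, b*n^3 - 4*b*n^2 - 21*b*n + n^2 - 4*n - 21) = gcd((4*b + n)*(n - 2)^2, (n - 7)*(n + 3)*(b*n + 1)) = 1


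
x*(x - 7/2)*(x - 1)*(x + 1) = x^4 - 7*x^3/2 - x^2 + 7*x/2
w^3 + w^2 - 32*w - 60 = (w - 6)*(w + 2)*(w + 5)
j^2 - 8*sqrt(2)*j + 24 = (j - 6*sqrt(2))*(j - 2*sqrt(2))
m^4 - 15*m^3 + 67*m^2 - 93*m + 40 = (m - 8)*(m - 5)*(m - 1)^2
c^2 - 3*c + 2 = (c - 2)*(c - 1)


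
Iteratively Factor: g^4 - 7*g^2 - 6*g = (g - 3)*(g^3 + 3*g^2 + 2*g) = (g - 3)*(g + 2)*(g^2 + g) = (g - 3)*(g + 1)*(g + 2)*(g)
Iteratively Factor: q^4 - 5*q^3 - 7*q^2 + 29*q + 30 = (q + 1)*(q^3 - 6*q^2 - q + 30) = (q - 3)*(q + 1)*(q^2 - 3*q - 10) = (q - 5)*(q - 3)*(q + 1)*(q + 2)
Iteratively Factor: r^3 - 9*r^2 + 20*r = (r - 4)*(r^2 - 5*r) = (r - 5)*(r - 4)*(r)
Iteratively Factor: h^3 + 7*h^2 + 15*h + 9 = (h + 3)*(h^2 + 4*h + 3) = (h + 3)^2*(h + 1)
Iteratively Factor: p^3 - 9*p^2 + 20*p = (p)*(p^2 - 9*p + 20) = p*(p - 5)*(p - 4)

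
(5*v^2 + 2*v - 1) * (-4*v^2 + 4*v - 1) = -20*v^4 + 12*v^3 + 7*v^2 - 6*v + 1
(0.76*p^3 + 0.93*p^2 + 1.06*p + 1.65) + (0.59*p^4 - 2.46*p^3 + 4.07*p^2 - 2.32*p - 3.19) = 0.59*p^4 - 1.7*p^3 + 5.0*p^2 - 1.26*p - 1.54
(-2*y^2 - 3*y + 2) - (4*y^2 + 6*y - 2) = -6*y^2 - 9*y + 4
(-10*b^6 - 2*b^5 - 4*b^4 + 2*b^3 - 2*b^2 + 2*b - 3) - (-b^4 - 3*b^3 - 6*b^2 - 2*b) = -10*b^6 - 2*b^5 - 3*b^4 + 5*b^3 + 4*b^2 + 4*b - 3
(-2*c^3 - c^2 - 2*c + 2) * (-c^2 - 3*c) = 2*c^5 + 7*c^4 + 5*c^3 + 4*c^2 - 6*c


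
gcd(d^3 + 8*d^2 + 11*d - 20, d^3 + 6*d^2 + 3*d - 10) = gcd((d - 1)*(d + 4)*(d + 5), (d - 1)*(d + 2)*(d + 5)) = d^2 + 4*d - 5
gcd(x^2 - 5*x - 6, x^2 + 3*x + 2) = x + 1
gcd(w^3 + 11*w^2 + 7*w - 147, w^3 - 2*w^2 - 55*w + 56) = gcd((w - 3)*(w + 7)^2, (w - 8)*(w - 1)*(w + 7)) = w + 7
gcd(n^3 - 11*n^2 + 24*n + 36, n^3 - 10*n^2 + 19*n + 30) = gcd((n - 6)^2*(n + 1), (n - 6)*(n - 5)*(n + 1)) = n^2 - 5*n - 6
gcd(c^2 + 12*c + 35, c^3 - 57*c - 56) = c + 7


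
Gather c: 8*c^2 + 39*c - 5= 8*c^2 + 39*c - 5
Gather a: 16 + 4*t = 4*t + 16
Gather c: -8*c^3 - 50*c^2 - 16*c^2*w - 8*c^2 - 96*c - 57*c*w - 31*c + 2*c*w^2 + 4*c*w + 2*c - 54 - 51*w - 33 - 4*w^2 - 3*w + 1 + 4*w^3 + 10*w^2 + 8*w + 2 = -8*c^3 + c^2*(-16*w - 58) + c*(2*w^2 - 53*w - 125) + 4*w^3 + 6*w^2 - 46*w - 84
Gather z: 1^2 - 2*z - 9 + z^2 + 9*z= z^2 + 7*z - 8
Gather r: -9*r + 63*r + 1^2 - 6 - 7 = 54*r - 12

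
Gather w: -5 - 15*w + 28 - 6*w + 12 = 35 - 21*w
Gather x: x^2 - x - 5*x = x^2 - 6*x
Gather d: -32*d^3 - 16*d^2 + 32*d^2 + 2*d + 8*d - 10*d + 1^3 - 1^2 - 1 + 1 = -32*d^3 + 16*d^2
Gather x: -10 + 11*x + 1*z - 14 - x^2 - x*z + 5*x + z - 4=-x^2 + x*(16 - z) + 2*z - 28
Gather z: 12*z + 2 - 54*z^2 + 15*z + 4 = -54*z^2 + 27*z + 6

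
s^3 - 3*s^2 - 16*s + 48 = (s - 4)*(s - 3)*(s + 4)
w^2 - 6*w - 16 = (w - 8)*(w + 2)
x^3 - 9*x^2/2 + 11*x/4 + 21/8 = (x - 7/2)*(x - 3/2)*(x + 1/2)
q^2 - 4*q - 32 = (q - 8)*(q + 4)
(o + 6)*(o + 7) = o^2 + 13*o + 42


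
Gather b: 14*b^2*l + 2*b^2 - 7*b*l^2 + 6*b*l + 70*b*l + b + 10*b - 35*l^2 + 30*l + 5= b^2*(14*l + 2) + b*(-7*l^2 + 76*l + 11) - 35*l^2 + 30*l + 5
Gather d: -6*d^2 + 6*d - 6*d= -6*d^2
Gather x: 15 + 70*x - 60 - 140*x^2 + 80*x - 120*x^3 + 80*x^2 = -120*x^3 - 60*x^2 + 150*x - 45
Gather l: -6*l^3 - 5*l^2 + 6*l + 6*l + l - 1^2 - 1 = -6*l^3 - 5*l^2 + 13*l - 2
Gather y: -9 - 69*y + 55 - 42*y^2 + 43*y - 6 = -42*y^2 - 26*y + 40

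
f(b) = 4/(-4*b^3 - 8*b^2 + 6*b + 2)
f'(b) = 4*(12*b^2 + 16*b - 6)/(-4*b^3 - 8*b^2 + 6*b + 2)^2 = 2*(6*b^2 + 8*b - 3)/(2*b^3 + 4*b^2 - 3*b - 1)^2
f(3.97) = -0.01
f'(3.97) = 0.01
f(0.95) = -1.36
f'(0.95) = 9.21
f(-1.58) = -0.34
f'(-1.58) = -0.04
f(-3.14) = 0.14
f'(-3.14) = 0.31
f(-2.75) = 0.49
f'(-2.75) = 2.43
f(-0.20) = 7.81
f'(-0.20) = -133.06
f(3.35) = -0.02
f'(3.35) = 0.02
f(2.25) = -0.06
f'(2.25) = 0.07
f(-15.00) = 0.00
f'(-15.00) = 0.00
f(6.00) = 0.00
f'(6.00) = 0.00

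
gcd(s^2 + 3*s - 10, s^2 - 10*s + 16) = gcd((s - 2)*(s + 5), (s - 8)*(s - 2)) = s - 2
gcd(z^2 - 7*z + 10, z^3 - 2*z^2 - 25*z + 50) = z^2 - 7*z + 10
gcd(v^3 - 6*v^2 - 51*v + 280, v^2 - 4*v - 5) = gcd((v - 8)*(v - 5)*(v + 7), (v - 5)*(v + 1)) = v - 5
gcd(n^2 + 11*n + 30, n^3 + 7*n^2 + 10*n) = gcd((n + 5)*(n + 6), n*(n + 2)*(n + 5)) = n + 5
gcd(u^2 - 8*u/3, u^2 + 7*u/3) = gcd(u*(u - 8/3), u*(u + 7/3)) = u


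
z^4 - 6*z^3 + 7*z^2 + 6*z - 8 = (z - 4)*(z - 2)*(z - 1)*(z + 1)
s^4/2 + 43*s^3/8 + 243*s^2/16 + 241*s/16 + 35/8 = (s/2 + 1)*(s + 1/2)*(s + 5/4)*(s + 7)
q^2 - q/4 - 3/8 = (q - 3/4)*(q + 1/2)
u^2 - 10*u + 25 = (u - 5)^2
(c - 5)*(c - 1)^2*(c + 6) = c^4 - c^3 - 31*c^2 + 61*c - 30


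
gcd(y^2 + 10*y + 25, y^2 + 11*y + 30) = y + 5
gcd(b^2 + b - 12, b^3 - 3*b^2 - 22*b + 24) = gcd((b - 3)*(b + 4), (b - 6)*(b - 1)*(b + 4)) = b + 4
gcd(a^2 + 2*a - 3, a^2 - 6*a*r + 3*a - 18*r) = a + 3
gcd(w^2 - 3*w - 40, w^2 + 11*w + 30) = w + 5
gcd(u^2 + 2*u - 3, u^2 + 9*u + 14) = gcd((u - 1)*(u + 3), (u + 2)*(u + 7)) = 1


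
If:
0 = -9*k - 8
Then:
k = -8/9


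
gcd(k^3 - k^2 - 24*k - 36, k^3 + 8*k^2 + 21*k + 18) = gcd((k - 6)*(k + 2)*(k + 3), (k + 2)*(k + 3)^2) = k^2 + 5*k + 6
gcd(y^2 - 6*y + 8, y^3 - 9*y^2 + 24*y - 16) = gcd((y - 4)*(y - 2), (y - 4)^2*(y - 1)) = y - 4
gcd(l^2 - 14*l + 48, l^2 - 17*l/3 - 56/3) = l - 8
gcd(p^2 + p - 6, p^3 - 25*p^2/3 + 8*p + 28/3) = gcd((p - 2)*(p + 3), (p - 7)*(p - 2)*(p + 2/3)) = p - 2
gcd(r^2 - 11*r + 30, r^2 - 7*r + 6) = r - 6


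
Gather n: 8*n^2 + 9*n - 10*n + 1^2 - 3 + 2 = 8*n^2 - n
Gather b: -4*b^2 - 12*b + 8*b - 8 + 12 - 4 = -4*b^2 - 4*b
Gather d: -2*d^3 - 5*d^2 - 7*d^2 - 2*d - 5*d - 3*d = -2*d^3 - 12*d^2 - 10*d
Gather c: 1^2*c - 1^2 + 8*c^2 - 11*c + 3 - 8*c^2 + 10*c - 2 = 0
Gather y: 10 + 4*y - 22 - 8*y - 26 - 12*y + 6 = -16*y - 32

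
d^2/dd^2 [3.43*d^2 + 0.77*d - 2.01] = 6.86000000000000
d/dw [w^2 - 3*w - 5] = 2*w - 3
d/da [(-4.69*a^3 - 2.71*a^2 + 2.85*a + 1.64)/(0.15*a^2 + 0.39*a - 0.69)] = (-0.7035*a^4 - 3.6582*a^3 + 8.2239*a^2 + 3.2478*a - 2.6061)/(0.0225*a^4 + 0.117*a^3 - 0.0549*a^2 - 0.5382*a + 0.4761)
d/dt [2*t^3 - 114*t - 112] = 6*t^2 - 114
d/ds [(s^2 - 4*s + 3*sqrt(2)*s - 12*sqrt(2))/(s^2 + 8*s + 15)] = 3*(-sqrt(2)*s^2 + 4*s^2 + 10*s + 8*sqrt(2)*s - 20 + 47*sqrt(2))/(s^4 + 16*s^3 + 94*s^2 + 240*s + 225)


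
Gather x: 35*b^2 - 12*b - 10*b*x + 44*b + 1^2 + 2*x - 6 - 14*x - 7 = 35*b^2 + 32*b + x*(-10*b - 12) - 12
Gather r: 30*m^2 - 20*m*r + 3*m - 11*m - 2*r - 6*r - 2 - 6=30*m^2 - 8*m + r*(-20*m - 8) - 8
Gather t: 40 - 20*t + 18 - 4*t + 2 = 60 - 24*t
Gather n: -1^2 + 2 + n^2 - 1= n^2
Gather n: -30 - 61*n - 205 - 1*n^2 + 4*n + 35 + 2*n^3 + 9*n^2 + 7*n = 2*n^3 + 8*n^2 - 50*n - 200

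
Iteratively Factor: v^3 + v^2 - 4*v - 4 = (v + 1)*(v^2 - 4) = (v - 2)*(v + 1)*(v + 2)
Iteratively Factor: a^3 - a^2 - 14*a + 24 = (a + 4)*(a^2 - 5*a + 6) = (a - 2)*(a + 4)*(a - 3)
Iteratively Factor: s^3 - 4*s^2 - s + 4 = (s + 1)*(s^2 - 5*s + 4) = (s - 4)*(s + 1)*(s - 1)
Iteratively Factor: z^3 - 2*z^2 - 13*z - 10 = (z + 2)*(z^2 - 4*z - 5) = (z - 5)*(z + 2)*(z + 1)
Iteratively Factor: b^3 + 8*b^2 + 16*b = (b + 4)*(b^2 + 4*b) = b*(b + 4)*(b + 4)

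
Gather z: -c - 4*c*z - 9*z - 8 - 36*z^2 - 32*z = -c - 36*z^2 + z*(-4*c - 41) - 8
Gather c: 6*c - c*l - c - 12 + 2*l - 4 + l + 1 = c*(5 - l) + 3*l - 15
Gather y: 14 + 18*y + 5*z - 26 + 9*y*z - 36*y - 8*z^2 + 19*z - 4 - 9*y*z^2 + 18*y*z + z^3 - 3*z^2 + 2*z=y*(-9*z^2 + 27*z - 18) + z^3 - 11*z^2 + 26*z - 16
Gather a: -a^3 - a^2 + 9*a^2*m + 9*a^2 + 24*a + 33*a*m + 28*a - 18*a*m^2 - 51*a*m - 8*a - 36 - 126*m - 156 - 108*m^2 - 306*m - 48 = -a^3 + a^2*(9*m + 8) + a*(-18*m^2 - 18*m + 44) - 108*m^2 - 432*m - 240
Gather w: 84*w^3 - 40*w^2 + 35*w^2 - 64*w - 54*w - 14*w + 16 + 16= 84*w^3 - 5*w^2 - 132*w + 32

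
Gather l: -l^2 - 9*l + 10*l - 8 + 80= -l^2 + l + 72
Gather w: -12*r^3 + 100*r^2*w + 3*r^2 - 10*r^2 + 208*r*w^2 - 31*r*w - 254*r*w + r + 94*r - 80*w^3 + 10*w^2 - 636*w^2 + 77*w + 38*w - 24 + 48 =-12*r^3 - 7*r^2 + 95*r - 80*w^3 + w^2*(208*r - 626) + w*(100*r^2 - 285*r + 115) + 24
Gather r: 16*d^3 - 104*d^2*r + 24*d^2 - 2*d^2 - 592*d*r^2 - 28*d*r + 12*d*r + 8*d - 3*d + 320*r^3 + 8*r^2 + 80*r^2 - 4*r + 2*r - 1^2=16*d^3 + 22*d^2 + 5*d + 320*r^3 + r^2*(88 - 592*d) + r*(-104*d^2 - 16*d - 2) - 1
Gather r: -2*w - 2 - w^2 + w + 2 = -w^2 - w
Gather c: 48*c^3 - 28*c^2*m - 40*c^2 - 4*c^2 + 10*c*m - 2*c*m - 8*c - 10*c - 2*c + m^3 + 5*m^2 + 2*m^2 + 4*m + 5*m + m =48*c^3 + c^2*(-28*m - 44) + c*(8*m - 20) + m^3 + 7*m^2 + 10*m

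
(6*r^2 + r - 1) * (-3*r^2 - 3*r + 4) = -18*r^4 - 21*r^3 + 24*r^2 + 7*r - 4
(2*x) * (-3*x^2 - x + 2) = -6*x^3 - 2*x^2 + 4*x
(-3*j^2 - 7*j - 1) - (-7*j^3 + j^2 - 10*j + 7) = 7*j^3 - 4*j^2 + 3*j - 8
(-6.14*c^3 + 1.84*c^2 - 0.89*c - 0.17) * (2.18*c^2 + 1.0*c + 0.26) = -13.3852*c^5 - 2.1288*c^4 - 1.6966*c^3 - 0.7822*c^2 - 0.4014*c - 0.0442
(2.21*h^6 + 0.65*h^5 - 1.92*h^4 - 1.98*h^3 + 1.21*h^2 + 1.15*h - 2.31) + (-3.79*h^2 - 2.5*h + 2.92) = 2.21*h^6 + 0.65*h^5 - 1.92*h^4 - 1.98*h^3 - 2.58*h^2 - 1.35*h + 0.61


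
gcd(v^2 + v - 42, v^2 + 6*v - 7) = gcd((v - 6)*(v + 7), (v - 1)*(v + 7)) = v + 7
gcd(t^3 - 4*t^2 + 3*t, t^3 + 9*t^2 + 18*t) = t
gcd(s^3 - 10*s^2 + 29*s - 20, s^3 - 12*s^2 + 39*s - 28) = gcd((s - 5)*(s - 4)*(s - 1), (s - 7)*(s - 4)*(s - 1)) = s^2 - 5*s + 4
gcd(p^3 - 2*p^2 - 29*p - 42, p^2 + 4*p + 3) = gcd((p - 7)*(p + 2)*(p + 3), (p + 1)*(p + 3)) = p + 3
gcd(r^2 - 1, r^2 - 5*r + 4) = r - 1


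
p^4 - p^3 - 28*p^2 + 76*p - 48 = (p - 4)*(p - 2)*(p - 1)*(p + 6)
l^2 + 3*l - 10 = (l - 2)*(l + 5)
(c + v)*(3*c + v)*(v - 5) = 3*c^2*v - 15*c^2 + 4*c*v^2 - 20*c*v + v^3 - 5*v^2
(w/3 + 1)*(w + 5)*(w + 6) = w^3/3 + 14*w^2/3 + 21*w + 30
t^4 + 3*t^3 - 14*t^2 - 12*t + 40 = (t - 2)^2*(t + 2)*(t + 5)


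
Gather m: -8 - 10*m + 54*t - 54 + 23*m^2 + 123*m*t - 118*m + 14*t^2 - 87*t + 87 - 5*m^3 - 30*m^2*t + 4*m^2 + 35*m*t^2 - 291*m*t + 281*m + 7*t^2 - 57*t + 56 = -5*m^3 + m^2*(27 - 30*t) + m*(35*t^2 - 168*t + 153) + 21*t^2 - 90*t + 81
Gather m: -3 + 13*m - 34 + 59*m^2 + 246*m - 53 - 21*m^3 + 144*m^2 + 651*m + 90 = -21*m^3 + 203*m^2 + 910*m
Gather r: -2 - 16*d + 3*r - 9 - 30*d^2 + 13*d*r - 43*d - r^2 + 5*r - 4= -30*d^2 - 59*d - r^2 + r*(13*d + 8) - 15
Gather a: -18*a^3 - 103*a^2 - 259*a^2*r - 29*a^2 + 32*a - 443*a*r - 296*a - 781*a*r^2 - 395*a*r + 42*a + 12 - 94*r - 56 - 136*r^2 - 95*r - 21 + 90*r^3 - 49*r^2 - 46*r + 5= -18*a^3 + a^2*(-259*r - 132) + a*(-781*r^2 - 838*r - 222) + 90*r^3 - 185*r^2 - 235*r - 60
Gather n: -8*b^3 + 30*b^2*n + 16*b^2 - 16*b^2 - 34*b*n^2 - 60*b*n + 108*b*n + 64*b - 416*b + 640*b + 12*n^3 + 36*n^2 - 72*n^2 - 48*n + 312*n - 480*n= -8*b^3 + 288*b + 12*n^3 + n^2*(-34*b - 36) + n*(30*b^2 + 48*b - 216)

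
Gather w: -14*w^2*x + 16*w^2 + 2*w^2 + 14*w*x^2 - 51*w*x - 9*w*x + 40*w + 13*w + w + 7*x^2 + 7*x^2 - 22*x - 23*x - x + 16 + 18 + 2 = w^2*(18 - 14*x) + w*(14*x^2 - 60*x + 54) + 14*x^2 - 46*x + 36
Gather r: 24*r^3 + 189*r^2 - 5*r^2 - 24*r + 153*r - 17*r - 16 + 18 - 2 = 24*r^3 + 184*r^2 + 112*r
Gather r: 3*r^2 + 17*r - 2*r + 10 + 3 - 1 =3*r^2 + 15*r + 12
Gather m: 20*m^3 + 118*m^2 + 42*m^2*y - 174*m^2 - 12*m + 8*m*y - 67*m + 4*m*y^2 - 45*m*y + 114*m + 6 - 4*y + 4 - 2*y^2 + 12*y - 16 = 20*m^3 + m^2*(42*y - 56) + m*(4*y^2 - 37*y + 35) - 2*y^2 + 8*y - 6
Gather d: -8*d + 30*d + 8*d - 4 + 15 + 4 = 30*d + 15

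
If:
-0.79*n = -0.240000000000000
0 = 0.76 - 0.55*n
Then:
No Solution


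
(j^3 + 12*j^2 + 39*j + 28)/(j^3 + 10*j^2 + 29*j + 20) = (j + 7)/(j + 5)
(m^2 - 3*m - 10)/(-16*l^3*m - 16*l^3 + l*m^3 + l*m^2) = (-m^2 + 3*m + 10)/(l*(16*l^2*m + 16*l^2 - m^3 - m^2))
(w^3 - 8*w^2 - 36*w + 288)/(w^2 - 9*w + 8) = (w^2 - 36)/(w - 1)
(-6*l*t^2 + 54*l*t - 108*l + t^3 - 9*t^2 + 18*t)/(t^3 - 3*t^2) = -6*l/t + 36*l/t^2 + 1 - 6/t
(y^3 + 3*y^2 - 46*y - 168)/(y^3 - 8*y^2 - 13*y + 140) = (y + 6)/(y - 5)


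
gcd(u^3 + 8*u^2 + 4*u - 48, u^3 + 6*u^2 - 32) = u^2 + 2*u - 8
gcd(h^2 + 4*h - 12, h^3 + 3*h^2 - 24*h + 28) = h - 2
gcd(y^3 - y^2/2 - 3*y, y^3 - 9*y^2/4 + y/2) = y^2 - 2*y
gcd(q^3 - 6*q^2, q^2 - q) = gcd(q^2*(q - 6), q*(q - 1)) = q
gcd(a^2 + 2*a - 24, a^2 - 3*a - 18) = 1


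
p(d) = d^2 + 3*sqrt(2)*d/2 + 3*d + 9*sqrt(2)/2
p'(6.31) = 17.74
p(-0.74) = 3.12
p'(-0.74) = 3.64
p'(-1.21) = 2.70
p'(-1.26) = 2.60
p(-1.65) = 0.64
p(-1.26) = 1.50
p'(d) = 2*d + 3*sqrt(2)/2 + 3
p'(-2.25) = 0.62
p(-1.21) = 1.63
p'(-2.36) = 0.40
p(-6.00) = 11.64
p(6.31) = 78.50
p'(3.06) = 11.24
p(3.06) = 31.40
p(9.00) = 133.46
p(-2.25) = -0.10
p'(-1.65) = 1.82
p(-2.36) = -0.15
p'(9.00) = 23.12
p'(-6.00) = -6.88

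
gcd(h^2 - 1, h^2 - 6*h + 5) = h - 1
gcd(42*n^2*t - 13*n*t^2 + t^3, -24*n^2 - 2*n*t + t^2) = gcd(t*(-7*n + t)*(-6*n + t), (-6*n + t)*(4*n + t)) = -6*n + t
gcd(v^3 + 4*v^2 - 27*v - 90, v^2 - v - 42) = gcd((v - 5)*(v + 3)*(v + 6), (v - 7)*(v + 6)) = v + 6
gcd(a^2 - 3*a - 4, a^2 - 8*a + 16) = a - 4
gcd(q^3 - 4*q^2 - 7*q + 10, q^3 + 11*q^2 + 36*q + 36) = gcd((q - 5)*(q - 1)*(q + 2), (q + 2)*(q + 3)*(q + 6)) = q + 2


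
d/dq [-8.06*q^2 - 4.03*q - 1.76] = -16.12*q - 4.03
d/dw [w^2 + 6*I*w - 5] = 2*w + 6*I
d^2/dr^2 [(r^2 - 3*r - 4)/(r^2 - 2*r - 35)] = 2*(-r^3 + 93*r^2 - 291*r + 1279)/(r^6 - 6*r^5 - 93*r^4 + 412*r^3 + 3255*r^2 - 7350*r - 42875)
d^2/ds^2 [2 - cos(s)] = cos(s)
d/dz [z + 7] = 1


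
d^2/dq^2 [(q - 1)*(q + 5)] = 2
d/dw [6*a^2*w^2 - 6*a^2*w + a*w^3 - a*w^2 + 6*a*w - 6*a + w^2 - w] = 12*a^2*w - 6*a^2 + 3*a*w^2 - 2*a*w + 6*a + 2*w - 1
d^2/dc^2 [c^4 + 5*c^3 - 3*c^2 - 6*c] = 12*c^2 + 30*c - 6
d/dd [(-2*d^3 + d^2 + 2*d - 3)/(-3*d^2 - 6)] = 2*(d^4 + 7*d^2 - 5*d - 2)/(3*(d^4 + 4*d^2 + 4))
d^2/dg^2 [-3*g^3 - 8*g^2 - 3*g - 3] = -18*g - 16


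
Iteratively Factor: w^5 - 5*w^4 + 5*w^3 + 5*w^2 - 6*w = (w - 3)*(w^4 - 2*w^3 - w^2 + 2*w) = (w - 3)*(w - 1)*(w^3 - w^2 - 2*w) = (w - 3)*(w - 2)*(w - 1)*(w^2 + w) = (w - 3)*(w - 2)*(w - 1)*(w + 1)*(w)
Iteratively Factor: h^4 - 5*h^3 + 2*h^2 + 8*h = (h + 1)*(h^3 - 6*h^2 + 8*h) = h*(h + 1)*(h^2 - 6*h + 8) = h*(h - 4)*(h + 1)*(h - 2)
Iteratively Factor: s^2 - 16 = (s - 4)*(s + 4)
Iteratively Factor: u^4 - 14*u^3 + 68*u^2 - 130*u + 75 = (u - 5)*(u^3 - 9*u^2 + 23*u - 15) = (u - 5)^2*(u^2 - 4*u + 3) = (u - 5)^2*(u - 1)*(u - 3)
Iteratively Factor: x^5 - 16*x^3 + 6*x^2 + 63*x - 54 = (x + 3)*(x^4 - 3*x^3 - 7*x^2 + 27*x - 18) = (x - 3)*(x + 3)*(x^3 - 7*x + 6) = (x - 3)*(x - 2)*(x + 3)*(x^2 + 2*x - 3) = (x - 3)*(x - 2)*(x - 1)*(x + 3)*(x + 3)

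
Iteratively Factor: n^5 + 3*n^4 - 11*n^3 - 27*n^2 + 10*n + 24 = (n - 3)*(n^4 + 6*n^3 + 7*n^2 - 6*n - 8) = (n - 3)*(n + 2)*(n^3 + 4*n^2 - n - 4) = (n - 3)*(n + 2)*(n + 4)*(n^2 - 1) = (n - 3)*(n - 1)*(n + 2)*(n + 4)*(n + 1)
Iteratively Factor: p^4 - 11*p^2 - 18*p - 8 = (p + 1)*(p^3 - p^2 - 10*p - 8) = (p + 1)^2*(p^2 - 2*p - 8) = (p - 4)*(p + 1)^2*(p + 2)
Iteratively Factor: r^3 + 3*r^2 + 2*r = (r)*(r^2 + 3*r + 2) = r*(r + 2)*(r + 1)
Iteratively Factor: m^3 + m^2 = (m + 1)*(m^2) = m*(m + 1)*(m)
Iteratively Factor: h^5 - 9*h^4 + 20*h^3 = (h - 5)*(h^4 - 4*h^3) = h*(h - 5)*(h^3 - 4*h^2) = h^2*(h - 5)*(h^2 - 4*h) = h^3*(h - 5)*(h - 4)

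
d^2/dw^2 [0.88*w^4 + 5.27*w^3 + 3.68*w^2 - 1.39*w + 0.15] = 10.56*w^2 + 31.62*w + 7.36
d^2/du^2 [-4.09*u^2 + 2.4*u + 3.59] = -8.18000000000000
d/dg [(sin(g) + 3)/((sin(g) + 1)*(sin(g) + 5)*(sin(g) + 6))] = -(2*sin(g)^3 + 21*sin(g)^2 + 72*sin(g) + 93)*cos(g)/((sin(g) + 1)^2*(sin(g) + 5)^2*(sin(g) + 6)^2)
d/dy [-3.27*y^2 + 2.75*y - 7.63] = 2.75 - 6.54*y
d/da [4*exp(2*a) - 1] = 8*exp(2*a)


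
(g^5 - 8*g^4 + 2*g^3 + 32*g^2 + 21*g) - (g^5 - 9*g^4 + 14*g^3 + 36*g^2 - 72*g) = g^4 - 12*g^3 - 4*g^2 + 93*g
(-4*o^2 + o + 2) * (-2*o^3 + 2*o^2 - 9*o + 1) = 8*o^5 - 10*o^4 + 34*o^3 - 9*o^2 - 17*o + 2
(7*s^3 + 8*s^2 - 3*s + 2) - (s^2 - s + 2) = 7*s^3 + 7*s^2 - 2*s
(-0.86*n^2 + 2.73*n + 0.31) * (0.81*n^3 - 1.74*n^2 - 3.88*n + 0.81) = -0.6966*n^5 + 3.7077*n^4 - 1.1623*n^3 - 11.8284*n^2 + 1.0085*n + 0.2511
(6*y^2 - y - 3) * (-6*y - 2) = -36*y^3 - 6*y^2 + 20*y + 6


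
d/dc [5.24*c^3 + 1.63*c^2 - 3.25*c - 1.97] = 15.72*c^2 + 3.26*c - 3.25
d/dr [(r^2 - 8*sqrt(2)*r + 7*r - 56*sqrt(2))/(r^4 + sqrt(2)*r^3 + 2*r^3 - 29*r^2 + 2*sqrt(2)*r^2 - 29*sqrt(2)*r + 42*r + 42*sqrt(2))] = (-2*r^3 + 5*r^2 + 23*sqrt(2)*r^2 - 80*sqrt(2)*r + 32*r - 80 + 54*sqrt(2))/(r^6 - 10*r^5 + 2*sqrt(2)*r^5 - 20*sqrt(2)*r^4 + 39*r^4 - 80*r^3 + 74*sqrt(2)*r^3 - 120*sqrt(2)*r^2 + 110*r^2 - 120*r + 72*sqrt(2)*r + 72)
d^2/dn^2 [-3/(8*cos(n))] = 3*(cos(n)^2 - 2)/(8*cos(n)^3)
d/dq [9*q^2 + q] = 18*q + 1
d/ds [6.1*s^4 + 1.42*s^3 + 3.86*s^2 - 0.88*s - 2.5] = 24.4*s^3 + 4.26*s^2 + 7.72*s - 0.88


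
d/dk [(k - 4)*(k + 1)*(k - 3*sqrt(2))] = 3*k^2 - 6*sqrt(2)*k - 6*k - 4 + 9*sqrt(2)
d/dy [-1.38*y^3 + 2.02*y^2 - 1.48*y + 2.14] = -4.14*y^2 + 4.04*y - 1.48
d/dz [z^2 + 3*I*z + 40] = 2*z + 3*I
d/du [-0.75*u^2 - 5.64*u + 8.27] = -1.5*u - 5.64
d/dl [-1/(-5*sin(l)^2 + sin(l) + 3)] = (1 - 10*sin(l))*cos(l)/(-5*sin(l)^2 + sin(l) + 3)^2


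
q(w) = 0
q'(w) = 0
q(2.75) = 0.00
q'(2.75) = 0.00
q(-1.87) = 0.00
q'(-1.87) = 0.00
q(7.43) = 0.00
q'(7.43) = 0.00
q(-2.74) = 0.00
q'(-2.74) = 0.00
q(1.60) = 0.00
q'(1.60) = 0.00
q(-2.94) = 0.00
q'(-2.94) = 0.00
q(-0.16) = 0.00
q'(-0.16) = 0.00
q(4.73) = 0.00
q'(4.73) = 0.00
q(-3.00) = 0.00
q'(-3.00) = 0.00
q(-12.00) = 0.00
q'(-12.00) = 0.00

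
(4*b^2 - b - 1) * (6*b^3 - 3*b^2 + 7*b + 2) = 24*b^5 - 18*b^4 + 25*b^3 + 4*b^2 - 9*b - 2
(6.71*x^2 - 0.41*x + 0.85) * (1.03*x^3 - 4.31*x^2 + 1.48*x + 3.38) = 6.9113*x^5 - 29.3424*x^4 + 12.5734*x^3 + 18.4095*x^2 - 0.1278*x + 2.873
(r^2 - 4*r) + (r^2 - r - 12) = 2*r^2 - 5*r - 12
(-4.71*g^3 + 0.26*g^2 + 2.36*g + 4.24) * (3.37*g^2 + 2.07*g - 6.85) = -15.8727*g^5 - 8.8735*g^4 + 40.7549*g^3 + 17.393*g^2 - 7.3892*g - 29.044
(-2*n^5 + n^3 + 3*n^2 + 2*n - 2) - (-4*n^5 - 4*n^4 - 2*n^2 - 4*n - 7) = 2*n^5 + 4*n^4 + n^3 + 5*n^2 + 6*n + 5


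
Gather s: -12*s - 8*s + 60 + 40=100 - 20*s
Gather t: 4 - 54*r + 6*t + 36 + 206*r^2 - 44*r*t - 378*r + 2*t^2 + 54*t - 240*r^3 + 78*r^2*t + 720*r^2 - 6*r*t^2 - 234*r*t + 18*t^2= -240*r^3 + 926*r^2 - 432*r + t^2*(20 - 6*r) + t*(78*r^2 - 278*r + 60) + 40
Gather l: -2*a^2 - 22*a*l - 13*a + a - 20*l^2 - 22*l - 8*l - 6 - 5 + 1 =-2*a^2 - 12*a - 20*l^2 + l*(-22*a - 30) - 10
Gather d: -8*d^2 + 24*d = -8*d^2 + 24*d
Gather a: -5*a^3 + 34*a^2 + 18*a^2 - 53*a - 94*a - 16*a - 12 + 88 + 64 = -5*a^3 + 52*a^2 - 163*a + 140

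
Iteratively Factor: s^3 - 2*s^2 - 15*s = (s + 3)*(s^2 - 5*s) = s*(s + 3)*(s - 5)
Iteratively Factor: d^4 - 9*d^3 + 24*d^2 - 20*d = (d - 5)*(d^3 - 4*d^2 + 4*d) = (d - 5)*(d - 2)*(d^2 - 2*d) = (d - 5)*(d - 2)^2*(d)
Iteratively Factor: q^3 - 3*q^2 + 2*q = (q)*(q^2 - 3*q + 2) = q*(q - 2)*(q - 1)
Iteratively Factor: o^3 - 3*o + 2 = (o + 2)*(o^2 - 2*o + 1) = (o - 1)*(o + 2)*(o - 1)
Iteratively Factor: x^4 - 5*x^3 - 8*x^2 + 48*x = (x)*(x^3 - 5*x^2 - 8*x + 48) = x*(x - 4)*(x^2 - x - 12) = x*(x - 4)^2*(x + 3)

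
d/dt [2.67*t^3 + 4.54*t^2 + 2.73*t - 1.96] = 8.01*t^2 + 9.08*t + 2.73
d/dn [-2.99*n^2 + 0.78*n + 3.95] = 0.78 - 5.98*n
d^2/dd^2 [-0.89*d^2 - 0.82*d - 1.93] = -1.78000000000000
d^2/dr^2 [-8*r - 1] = 0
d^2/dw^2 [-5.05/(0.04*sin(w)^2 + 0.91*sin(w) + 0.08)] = (0.03232*sin(w)^4 + 0.55146*sin(w)^3 + 4.068785*sin(w)^2 - 1.47056*sin(w) - 8.33149)/(0.04*sin(w)^2 + 0.91*sin(w) + 0.08)^3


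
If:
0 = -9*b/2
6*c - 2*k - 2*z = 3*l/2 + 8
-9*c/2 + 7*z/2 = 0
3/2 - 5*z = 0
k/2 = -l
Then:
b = 0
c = 7/30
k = -144/25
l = 72/25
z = 3/10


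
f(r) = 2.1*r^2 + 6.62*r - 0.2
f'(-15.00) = -56.38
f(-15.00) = 373.00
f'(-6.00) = -18.58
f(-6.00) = 35.68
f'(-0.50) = 4.52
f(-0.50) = -2.98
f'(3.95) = 23.21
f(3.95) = 58.71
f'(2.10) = 15.44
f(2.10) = 22.96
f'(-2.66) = -4.55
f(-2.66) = -2.95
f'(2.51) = 17.16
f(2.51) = 29.65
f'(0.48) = 8.64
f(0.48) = 3.46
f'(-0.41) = 4.90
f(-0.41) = -2.56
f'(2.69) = 17.92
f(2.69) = 32.80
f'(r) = 4.2*r + 6.62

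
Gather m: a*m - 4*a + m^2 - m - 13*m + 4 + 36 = -4*a + m^2 + m*(a - 14) + 40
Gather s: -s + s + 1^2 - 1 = 0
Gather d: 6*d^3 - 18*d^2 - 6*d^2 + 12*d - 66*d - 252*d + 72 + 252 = 6*d^3 - 24*d^2 - 306*d + 324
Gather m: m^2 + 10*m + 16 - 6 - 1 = m^2 + 10*m + 9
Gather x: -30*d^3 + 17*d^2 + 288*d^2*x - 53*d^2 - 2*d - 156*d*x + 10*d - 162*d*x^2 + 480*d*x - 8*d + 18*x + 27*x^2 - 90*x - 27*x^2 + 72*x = -30*d^3 - 36*d^2 - 162*d*x^2 + x*(288*d^2 + 324*d)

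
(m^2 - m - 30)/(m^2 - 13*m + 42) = (m + 5)/(m - 7)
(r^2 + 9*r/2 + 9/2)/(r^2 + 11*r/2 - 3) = (2*r^2 + 9*r + 9)/(2*r^2 + 11*r - 6)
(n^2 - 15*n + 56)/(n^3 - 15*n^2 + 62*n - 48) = (n - 7)/(n^2 - 7*n + 6)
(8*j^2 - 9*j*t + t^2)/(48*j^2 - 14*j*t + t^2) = (-j + t)/(-6*j + t)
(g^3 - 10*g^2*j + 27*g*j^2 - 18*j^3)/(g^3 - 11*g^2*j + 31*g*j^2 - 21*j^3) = (g - 6*j)/(g - 7*j)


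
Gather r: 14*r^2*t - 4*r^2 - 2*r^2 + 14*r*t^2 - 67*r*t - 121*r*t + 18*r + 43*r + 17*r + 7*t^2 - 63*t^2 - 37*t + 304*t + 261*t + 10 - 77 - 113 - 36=r^2*(14*t - 6) + r*(14*t^2 - 188*t + 78) - 56*t^2 + 528*t - 216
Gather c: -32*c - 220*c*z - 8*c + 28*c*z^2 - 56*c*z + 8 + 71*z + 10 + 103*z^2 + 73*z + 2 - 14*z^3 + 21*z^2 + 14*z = c*(28*z^2 - 276*z - 40) - 14*z^3 + 124*z^2 + 158*z + 20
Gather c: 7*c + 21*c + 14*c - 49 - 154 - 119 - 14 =42*c - 336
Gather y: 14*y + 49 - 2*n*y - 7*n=-7*n + y*(14 - 2*n) + 49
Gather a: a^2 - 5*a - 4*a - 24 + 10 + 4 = a^2 - 9*a - 10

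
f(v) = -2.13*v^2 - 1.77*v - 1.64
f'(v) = -4.26*v - 1.77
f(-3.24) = -18.27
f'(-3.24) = 12.03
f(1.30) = -7.54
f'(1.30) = -7.31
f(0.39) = -2.65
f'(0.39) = -3.43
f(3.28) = -30.36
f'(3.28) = -15.74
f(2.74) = -22.48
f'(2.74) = -13.44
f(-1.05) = -2.13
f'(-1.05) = 2.70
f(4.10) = -44.70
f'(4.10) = -19.24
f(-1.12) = -2.33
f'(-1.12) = 3.00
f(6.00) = -88.94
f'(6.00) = -27.33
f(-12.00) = -287.12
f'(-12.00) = 49.35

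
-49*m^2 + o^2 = (-7*m + o)*(7*m + o)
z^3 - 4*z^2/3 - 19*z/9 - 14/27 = (z - 7/3)*(z + 1/3)*(z + 2/3)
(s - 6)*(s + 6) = s^2 - 36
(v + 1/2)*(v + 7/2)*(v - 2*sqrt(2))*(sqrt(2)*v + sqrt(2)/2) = sqrt(2)*v^4 - 4*v^3 + 9*sqrt(2)*v^3/2 - 18*v^2 + 15*sqrt(2)*v^2/4 - 15*v + 7*sqrt(2)*v/8 - 7/2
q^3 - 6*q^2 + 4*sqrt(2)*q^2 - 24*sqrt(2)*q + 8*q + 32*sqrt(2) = (q - 4)*(q - 2)*(q + 4*sqrt(2))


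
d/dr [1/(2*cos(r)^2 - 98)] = sin(r)*cos(r)/(cos(r)^2 - 49)^2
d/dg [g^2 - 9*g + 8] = 2*g - 9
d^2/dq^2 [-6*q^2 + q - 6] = -12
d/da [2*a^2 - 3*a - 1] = 4*a - 3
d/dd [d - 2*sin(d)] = 1 - 2*cos(d)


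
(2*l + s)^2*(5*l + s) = 20*l^3 + 24*l^2*s + 9*l*s^2 + s^3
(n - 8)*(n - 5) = n^2 - 13*n + 40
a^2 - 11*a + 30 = (a - 6)*(a - 5)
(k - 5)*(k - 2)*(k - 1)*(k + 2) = k^4 - 6*k^3 + k^2 + 24*k - 20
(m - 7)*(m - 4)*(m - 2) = m^3 - 13*m^2 + 50*m - 56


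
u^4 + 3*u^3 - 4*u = u*(u - 1)*(u + 2)^2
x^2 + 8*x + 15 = (x + 3)*(x + 5)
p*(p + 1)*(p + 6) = p^3 + 7*p^2 + 6*p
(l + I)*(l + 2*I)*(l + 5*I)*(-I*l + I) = -I*l^4 + 8*l^3 + I*l^3 - 8*l^2 + 17*I*l^2 - 10*l - 17*I*l + 10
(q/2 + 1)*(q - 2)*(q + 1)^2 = q^4/2 + q^3 - 3*q^2/2 - 4*q - 2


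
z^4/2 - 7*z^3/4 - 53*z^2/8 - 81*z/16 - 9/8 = (z/2 + 1/4)*(z - 6)*(z + 1/2)*(z + 3/2)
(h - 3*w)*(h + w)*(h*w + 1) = h^3*w - 2*h^2*w^2 + h^2 - 3*h*w^3 - 2*h*w - 3*w^2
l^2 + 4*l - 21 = (l - 3)*(l + 7)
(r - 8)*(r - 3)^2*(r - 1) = r^4 - 15*r^3 + 71*r^2 - 129*r + 72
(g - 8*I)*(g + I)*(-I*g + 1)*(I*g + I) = g^4 + g^3 - 6*I*g^3 + 15*g^2 - 6*I*g^2 + 15*g + 8*I*g + 8*I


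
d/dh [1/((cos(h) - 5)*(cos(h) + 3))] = 2*(cos(h) - 1)*sin(h)/((cos(h) - 5)^2*(cos(h) + 3)^2)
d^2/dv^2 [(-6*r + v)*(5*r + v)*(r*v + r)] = 2*r*(-r + 3*v + 1)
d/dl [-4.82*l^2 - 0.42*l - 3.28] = -9.64*l - 0.42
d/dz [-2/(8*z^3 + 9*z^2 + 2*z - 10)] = 4*(12*z^2 + 9*z + 1)/(8*z^3 + 9*z^2 + 2*z - 10)^2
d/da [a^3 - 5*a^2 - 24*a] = 3*a^2 - 10*a - 24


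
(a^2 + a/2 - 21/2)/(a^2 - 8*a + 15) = (a + 7/2)/(a - 5)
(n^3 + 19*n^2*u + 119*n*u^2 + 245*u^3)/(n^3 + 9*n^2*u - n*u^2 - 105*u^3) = (-n - 7*u)/(-n + 3*u)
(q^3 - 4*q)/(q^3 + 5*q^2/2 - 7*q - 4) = 2*q*(q + 2)/(2*q^2 + 9*q + 4)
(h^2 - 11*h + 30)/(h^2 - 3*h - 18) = (h - 5)/(h + 3)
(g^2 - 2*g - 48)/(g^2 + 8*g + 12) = (g - 8)/(g + 2)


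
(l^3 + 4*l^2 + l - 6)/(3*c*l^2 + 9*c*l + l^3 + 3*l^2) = (l^2 + l - 2)/(l*(3*c + l))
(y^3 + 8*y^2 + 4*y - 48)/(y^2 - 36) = (y^2 + 2*y - 8)/(y - 6)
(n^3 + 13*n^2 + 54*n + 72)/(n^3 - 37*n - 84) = (n + 6)/(n - 7)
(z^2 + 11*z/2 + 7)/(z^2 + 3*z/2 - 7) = (z + 2)/(z - 2)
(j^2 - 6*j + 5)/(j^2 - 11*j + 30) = (j - 1)/(j - 6)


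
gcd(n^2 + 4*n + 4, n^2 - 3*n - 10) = n + 2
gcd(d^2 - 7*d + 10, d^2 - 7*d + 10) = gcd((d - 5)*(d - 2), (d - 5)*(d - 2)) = d^2 - 7*d + 10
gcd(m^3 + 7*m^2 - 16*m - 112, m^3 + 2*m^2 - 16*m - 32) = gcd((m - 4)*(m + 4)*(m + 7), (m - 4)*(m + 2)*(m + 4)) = m^2 - 16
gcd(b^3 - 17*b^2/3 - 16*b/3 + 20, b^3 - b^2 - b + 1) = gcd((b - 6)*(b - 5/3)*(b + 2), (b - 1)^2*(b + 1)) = 1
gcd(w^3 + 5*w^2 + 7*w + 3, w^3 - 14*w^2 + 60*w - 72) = 1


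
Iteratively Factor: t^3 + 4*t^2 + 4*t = (t + 2)*(t^2 + 2*t) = t*(t + 2)*(t + 2)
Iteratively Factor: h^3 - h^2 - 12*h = (h)*(h^2 - h - 12) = h*(h - 4)*(h + 3)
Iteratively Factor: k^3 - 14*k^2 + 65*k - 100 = (k - 4)*(k^2 - 10*k + 25) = (k - 5)*(k - 4)*(k - 5)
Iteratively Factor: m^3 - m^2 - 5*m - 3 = (m - 3)*(m^2 + 2*m + 1) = (m - 3)*(m + 1)*(m + 1)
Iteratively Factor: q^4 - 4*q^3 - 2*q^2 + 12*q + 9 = (q - 3)*(q^3 - q^2 - 5*q - 3) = (q - 3)^2*(q^2 + 2*q + 1) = (q - 3)^2*(q + 1)*(q + 1)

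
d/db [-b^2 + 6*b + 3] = 6 - 2*b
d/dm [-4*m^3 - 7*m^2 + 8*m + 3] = -12*m^2 - 14*m + 8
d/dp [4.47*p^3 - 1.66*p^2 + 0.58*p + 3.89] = 13.41*p^2 - 3.32*p + 0.58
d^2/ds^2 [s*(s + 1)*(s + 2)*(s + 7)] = 12*s^2 + 60*s + 46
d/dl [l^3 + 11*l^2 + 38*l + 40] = 3*l^2 + 22*l + 38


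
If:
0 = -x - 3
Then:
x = -3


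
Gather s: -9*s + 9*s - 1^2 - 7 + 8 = 0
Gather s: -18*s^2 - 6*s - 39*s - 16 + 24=-18*s^2 - 45*s + 8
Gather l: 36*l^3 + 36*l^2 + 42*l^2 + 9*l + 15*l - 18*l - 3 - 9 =36*l^3 + 78*l^2 + 6*l - 12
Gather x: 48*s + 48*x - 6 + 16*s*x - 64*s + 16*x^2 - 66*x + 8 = -16*s + 16*x^2 + x*(16*s - 18) + 2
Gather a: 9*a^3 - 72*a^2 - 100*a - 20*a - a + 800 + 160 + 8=9*a^3 - 72*a^2 - 121*a + 968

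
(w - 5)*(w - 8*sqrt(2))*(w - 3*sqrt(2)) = w^3 - 11*sqrt(2)*w^2 - 5*w^2 + 48*w + 55*sqrt(2)*w - 240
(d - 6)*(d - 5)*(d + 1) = d^3 - 10*d^2 + 19*d + 30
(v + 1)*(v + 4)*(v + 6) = v^3 + 11*v^2 + 34*v + 24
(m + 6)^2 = m^2 + 12*m + 36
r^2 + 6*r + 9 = (r + 3)^2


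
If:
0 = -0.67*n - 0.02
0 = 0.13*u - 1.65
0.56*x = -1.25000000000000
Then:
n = -0.03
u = 12.69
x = -2.23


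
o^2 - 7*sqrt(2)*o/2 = o*(o - 7*sqrt(2)/2)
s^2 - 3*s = s*(s - 3)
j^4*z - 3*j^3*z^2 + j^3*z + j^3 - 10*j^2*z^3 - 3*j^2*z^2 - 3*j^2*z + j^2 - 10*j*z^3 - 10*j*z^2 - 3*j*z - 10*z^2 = (j + 1)*(j - 5*z)*(j + 2*z)*(j*z + 1)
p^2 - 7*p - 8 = (p - 8)*(p + 1)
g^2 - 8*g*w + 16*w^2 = (g - 4*w)^2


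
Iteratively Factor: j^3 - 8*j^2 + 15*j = (j - 3)*(j^2 - 5*j) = (j - 5)*(j - 3)*(j)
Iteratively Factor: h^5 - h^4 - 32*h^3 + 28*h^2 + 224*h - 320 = (h - 5)*(h^4 + 4*h^3 - 12*h^2 - 32*h + 64) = (h - 5)*(h + 4)*(h^3 - 12*h + 16) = (h - 5)*(h - 2)*(h + 4)*(h^2 + 2*h - 8) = (h - 5)*(h - 2)*(h + 4)^2*(h - 2)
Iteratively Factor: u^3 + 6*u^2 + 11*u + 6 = (u + 1)*(u^2 + 5*u + 6) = (u + 1)*(u + 3)*(u + 2)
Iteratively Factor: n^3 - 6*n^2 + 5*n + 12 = (n - 3)*(n^2 - 3*n - 4) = (n - 3)*(n + 1)*(n - 4)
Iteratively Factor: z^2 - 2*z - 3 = (z + 1)*(z - 3)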